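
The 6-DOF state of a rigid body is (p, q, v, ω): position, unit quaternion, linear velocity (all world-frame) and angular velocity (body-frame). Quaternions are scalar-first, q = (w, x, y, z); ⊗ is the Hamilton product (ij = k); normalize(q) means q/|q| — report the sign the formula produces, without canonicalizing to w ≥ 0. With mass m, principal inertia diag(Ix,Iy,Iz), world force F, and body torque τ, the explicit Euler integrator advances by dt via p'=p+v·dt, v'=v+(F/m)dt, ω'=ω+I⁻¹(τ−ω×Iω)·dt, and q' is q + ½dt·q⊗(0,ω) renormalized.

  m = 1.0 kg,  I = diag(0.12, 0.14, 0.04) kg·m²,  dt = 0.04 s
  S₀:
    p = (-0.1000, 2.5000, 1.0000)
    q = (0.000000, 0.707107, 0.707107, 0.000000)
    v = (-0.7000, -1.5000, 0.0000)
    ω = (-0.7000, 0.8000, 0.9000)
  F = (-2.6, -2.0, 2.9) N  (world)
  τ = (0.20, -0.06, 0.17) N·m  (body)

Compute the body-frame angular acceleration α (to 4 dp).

gyro term ω×Iω = (-0.0720, -0.0504, -0.0112)
(τ − ω×Iω)/I = (2.2667, -0.0686, 4.5300)

α = (2.2667, -0.0686, 4.5300)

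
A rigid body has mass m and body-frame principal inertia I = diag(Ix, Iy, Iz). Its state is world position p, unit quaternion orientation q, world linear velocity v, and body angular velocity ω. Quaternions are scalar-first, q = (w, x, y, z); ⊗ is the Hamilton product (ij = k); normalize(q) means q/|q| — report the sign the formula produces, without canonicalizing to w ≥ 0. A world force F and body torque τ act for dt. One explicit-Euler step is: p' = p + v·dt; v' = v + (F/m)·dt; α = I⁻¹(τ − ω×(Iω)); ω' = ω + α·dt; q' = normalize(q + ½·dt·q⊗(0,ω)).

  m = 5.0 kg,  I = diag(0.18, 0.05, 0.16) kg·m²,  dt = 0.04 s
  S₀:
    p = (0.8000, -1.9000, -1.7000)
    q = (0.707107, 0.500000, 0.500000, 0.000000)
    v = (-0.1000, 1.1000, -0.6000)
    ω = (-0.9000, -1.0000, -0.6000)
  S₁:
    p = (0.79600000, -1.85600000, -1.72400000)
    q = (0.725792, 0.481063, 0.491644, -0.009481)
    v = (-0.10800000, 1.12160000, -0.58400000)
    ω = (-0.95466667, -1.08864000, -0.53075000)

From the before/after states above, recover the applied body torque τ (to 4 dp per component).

τ = (-0.1800, -0.1000, 0.1600)

rate change Δω = (-0.05466667, -0.08864000, 0.06925000)
precession coupling = (0.0660, 0.0108, -0.1170)
τ = I·(Δω/dt) + ω₀×(Iω₀) = (-0.1800, -0.1000, 0.1600)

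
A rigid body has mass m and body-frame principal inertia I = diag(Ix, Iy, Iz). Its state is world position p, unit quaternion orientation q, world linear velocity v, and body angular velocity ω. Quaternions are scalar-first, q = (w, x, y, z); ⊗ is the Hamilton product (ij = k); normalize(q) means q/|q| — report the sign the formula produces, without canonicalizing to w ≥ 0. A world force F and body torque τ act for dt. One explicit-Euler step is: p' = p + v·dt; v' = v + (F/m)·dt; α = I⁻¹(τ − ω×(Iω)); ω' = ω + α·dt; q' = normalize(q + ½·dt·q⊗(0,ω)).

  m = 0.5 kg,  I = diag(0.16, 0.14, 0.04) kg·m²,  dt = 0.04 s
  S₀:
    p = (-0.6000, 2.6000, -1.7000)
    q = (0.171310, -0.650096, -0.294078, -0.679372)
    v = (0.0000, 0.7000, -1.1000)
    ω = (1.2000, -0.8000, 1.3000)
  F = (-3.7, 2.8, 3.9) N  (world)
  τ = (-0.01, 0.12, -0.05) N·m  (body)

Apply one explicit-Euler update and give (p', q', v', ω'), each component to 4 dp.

p' = (-0.6000, 2.6280, -1.7440)
q' = (0.1997, -0.6640, -0.2960, -0.6570)
v' = (-0.2960, 0.9240, -0.7880)
ω' = (1.1715, -0.8192, 1.2308)

a = (-7.4000, 5.6000, 7.8000)
p' = p + v·dt = (-0.6000, 2.6280, -1.7440)
new velocity v' = (-0.2960, 0.9240, -0.7880)
ω×(Iω) gyroscopic = (0.1040, 0.1872, 0.0192)
α = I⁻¹(τ − ω×Iω) = (-0.7125, -0.4800, -1.7300)
new body rate ω' = (1.1715, -0.8192, 1.2308)
2q̇ = q⊗(0,ω) = (1.4280364, -0.7202270, -0.1071696, 1.0956734)
q + ½dt·q⊗(0,ω), renormalized = (0.1997, -0.6640, -0.2960, -0.6570)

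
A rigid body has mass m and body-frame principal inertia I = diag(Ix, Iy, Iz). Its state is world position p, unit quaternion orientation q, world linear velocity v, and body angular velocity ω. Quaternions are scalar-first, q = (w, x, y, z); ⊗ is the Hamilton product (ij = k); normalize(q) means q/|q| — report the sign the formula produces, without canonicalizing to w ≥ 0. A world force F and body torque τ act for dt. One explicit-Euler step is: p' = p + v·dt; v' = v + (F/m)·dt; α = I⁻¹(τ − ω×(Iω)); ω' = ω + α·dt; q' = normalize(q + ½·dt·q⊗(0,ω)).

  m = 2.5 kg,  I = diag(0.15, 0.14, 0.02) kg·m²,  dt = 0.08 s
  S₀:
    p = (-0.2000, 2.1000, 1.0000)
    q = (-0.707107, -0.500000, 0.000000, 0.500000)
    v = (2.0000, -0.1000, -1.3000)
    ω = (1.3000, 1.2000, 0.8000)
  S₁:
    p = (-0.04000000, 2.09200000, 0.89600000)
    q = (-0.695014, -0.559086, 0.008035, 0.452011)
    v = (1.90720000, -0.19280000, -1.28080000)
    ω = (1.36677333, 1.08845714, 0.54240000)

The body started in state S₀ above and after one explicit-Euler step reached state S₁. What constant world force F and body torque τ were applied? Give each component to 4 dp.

v₁ − v₀ = (-0.09280000, -0.09280000, 0.01920000)
F = m·Δv/dt = (-2.9000, -2.9000, 0.6000)
Δω = ω₁−ω₀ = (0.06677333, -0.11154286, -0.25760000)
ω₀×(Iω₀) = (-0.1152, 0.1352, -0.0156)
I·α + gyro = (0.0100, -0.0600, -0.0800)

F = (-2.9000, -2.9000, 0.6000)
τ = (0.0100, -0.0600, -0.0800)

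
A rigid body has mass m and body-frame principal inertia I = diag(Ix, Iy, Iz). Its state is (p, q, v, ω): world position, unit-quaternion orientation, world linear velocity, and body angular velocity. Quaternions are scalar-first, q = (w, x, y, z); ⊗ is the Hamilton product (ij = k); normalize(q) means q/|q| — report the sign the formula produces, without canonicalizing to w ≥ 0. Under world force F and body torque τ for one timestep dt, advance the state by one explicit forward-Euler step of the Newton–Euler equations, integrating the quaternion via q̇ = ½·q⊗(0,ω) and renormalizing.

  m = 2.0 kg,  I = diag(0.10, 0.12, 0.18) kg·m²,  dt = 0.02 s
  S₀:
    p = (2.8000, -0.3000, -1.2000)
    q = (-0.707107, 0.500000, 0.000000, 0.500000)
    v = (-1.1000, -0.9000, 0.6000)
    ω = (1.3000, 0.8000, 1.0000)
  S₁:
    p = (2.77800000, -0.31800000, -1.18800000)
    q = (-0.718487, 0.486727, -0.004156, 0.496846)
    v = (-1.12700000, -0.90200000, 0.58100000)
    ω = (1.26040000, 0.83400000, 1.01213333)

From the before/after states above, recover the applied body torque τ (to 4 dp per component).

τ = (-0.1500, 0.1000, 0.1300)

Δω = ω₁−ω₀ = (-0.03960000, 0.03400000, 0.01213333)
ω₀×(Iω₀) = (0.0480, -0.1040, 0.0208)
I·α + gyro = (-0.1500, 0.1000, 0.1300)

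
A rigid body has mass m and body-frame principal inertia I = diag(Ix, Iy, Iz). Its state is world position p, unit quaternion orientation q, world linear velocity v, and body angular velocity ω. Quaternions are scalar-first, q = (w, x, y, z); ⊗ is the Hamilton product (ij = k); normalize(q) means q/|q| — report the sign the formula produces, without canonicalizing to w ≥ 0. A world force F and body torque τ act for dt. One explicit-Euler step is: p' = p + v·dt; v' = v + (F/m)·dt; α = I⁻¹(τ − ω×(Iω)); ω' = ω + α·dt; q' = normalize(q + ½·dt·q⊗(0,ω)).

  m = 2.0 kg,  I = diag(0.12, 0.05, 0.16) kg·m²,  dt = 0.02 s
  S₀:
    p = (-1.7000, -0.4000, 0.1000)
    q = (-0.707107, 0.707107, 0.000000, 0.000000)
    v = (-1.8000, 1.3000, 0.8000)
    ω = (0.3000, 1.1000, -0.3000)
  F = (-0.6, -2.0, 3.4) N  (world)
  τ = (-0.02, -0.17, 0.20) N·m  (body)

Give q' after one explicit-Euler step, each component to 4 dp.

q' = (-0.7092, 0.7049, -0.0057, 0.0099)

q⊗(0,ω) = (-0.2121321, -0.2121321, -0.5656856, 0.9899498)
q + ½dt·q⊗(0,ω), renormalized = (-0.7092, 0.7049, -0.0057, 0.0099)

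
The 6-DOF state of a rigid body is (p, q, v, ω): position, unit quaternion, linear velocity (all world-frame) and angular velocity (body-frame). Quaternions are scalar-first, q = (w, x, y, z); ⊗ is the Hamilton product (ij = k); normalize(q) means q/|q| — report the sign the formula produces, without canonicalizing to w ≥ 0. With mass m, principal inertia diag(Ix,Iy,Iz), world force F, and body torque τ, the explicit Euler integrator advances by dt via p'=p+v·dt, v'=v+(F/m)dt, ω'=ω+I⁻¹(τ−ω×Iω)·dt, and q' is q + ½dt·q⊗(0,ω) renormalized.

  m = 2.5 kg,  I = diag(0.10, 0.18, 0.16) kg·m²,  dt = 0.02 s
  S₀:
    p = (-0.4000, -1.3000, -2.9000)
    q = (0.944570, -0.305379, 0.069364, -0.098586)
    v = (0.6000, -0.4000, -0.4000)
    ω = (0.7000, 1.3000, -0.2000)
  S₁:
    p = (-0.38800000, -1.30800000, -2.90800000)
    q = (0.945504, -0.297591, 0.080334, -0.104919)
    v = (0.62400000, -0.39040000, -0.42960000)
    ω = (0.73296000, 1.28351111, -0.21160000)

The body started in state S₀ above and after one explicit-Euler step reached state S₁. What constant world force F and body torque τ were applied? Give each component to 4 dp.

F = (3.0000, 1.2000, -3.7000)
τ = (0.1700, -0.1400, -0.0200)

velocity change Δv = (0.02400000, 0.00960000, -0.02960000)
F = m·Δv/dt = (3.0000, 1.2000, -3.7000)
ω₁ − ω₀ = (0.03296000, -0.01648889, -0.01160000)
applied torque τ = (0.1700, -0.1400, -0.0200)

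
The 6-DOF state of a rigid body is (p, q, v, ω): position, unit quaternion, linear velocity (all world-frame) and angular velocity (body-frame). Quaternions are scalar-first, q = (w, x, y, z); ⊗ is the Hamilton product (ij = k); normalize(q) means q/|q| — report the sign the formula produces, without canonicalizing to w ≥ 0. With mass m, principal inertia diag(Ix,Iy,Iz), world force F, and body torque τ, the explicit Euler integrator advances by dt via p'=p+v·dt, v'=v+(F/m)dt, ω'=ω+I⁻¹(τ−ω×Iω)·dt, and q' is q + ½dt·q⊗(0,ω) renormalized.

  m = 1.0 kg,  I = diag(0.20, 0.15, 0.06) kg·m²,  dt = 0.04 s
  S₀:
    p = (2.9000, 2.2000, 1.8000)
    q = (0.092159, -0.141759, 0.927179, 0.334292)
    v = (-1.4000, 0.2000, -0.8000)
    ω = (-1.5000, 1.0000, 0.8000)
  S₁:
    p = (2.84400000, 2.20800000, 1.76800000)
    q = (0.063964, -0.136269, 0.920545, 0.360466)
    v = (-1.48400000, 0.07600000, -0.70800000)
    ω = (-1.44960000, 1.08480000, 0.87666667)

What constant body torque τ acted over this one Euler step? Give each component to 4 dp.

τ = (0.1800, 0.1500, 0.1900)

rate change Δω = (0.05040000, 0.08480000, 0.07666667)
precession coupling = (-0.0720, -0.1680, 0.0750)
τ = I·(Δω/dt) + ω₀×(Iω₀) = (0.1800, 0.1500, 0.1900)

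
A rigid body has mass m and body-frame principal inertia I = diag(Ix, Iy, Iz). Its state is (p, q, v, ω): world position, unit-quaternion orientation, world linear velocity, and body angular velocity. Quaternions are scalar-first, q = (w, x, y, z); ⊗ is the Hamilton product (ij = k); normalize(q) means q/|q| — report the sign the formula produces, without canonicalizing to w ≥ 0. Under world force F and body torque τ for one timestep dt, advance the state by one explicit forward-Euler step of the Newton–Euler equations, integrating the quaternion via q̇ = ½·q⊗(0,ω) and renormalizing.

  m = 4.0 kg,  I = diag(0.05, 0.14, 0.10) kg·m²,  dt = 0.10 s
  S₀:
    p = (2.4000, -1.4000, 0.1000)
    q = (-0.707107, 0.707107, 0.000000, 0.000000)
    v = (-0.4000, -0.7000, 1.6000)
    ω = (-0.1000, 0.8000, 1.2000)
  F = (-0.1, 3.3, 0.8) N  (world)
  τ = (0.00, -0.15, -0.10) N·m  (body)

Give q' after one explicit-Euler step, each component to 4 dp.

Hamilton product q⊗(0,ω) = (0.0707107, 0.0707107, -1.4142140, -0.2828428)
q' = normalize(q + ½dt·q⊗(0,ω)) = (-0.7017, 0.7088, -0.0705, -0.0141)

q' = (-0.7017, 0.7088, -0.0705, -0.0141)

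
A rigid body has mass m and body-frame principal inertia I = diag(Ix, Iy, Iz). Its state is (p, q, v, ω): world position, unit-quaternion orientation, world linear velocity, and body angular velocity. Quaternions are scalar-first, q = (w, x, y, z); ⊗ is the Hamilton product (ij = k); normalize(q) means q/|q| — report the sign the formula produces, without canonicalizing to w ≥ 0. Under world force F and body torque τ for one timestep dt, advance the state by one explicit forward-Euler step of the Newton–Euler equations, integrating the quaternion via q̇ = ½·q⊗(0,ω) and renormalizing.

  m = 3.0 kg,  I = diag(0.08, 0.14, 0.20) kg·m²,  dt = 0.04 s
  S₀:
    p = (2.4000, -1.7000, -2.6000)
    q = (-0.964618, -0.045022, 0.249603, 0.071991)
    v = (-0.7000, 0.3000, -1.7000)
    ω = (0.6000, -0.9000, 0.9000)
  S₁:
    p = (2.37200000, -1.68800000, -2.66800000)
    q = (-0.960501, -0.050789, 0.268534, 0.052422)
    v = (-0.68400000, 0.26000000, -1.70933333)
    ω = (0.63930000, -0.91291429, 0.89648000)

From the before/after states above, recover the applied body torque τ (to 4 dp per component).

τ = (0.0300, -0.1100, -0.0500)

Δω = ω₁−ω₀ = (0.03930000, -0.01291429, -0.00352000)
ω₀×(Iω₀) = (-0.0486, -0.0648, -0.0324)
I·α + gyro = (0.0300, -0.1100, -0.0500)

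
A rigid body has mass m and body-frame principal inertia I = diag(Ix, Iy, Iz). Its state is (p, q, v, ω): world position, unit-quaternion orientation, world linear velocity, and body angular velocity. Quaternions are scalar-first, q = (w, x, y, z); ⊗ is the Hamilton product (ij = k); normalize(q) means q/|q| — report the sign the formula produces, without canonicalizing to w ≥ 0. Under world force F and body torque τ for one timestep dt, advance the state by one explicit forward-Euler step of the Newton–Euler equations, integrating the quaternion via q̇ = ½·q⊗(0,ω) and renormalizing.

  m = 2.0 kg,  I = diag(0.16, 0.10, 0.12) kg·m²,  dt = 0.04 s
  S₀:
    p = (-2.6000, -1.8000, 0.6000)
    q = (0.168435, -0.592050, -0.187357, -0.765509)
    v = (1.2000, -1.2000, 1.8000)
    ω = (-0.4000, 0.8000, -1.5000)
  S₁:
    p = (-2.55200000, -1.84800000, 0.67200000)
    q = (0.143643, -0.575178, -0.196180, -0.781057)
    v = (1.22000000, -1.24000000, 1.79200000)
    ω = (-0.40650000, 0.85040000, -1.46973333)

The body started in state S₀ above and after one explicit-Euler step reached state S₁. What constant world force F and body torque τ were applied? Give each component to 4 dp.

F = (1.0000, -2.0000, -0.4000)
τ = (-0.0500, 0.1500, 0.1100)

ω₁ − ω₀ = (-0.00650000, 0.05040000, 0.03026667)
τ = I·(Δω/dt) + ω₀×(Iω₀) = (-0.0500, 0.1500, 0.1100)
velocity change Δv = (0.02000000, -0.04000000, -0.00800000)
m·(v₁−v₀)/dt = (1.0000, -2.0000, -0.4000)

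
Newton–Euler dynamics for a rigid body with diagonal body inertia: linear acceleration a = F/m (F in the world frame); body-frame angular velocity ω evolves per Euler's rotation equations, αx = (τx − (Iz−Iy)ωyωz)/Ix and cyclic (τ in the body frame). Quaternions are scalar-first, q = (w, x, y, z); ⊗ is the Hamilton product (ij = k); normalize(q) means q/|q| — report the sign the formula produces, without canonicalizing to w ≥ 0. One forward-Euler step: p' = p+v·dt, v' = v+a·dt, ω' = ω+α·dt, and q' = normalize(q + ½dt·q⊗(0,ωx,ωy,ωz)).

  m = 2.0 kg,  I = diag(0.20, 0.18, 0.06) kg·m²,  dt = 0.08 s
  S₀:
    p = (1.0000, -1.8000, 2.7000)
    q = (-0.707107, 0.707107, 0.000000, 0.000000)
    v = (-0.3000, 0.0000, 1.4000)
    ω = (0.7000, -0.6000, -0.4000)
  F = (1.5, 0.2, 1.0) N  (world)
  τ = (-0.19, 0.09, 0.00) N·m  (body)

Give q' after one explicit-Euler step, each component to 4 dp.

2q̇ = q⊗(0,ω) = (-0.4949749, -0.4949749, 0.7071070, -0.1414214)
q + ½dt·q⊗(0,ω), renormalized = (-0.7263, 0.6868, 0.0283, -0.0057)

q' = (-0.7263, 0.6868, 0.0283, -0.0057)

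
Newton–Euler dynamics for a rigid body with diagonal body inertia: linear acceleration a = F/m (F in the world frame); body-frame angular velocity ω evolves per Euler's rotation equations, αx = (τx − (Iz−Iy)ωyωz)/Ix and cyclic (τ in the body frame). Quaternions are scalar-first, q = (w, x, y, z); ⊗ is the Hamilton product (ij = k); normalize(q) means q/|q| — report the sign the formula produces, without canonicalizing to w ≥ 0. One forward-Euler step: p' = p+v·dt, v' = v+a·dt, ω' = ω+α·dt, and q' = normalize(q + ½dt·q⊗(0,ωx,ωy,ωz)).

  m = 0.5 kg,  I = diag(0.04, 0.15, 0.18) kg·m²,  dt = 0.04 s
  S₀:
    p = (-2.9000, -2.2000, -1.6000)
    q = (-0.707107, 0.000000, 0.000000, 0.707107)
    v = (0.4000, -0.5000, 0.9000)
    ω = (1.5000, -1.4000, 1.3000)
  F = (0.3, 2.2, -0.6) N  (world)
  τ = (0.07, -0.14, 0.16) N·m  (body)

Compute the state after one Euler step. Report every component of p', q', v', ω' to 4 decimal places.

p' = (-2.8840, -2.2200, -1.5640)
q' = (-0.7246, -0.0014, 0.0410, 0.6879)
v' = (0.4240, -0.3240, 0.8520)
ω' = (1.6246, -1.3645, 1.3869)

a = (0.6000, 4.4000, -1.2000)
p' = p + v·dt = (-2.8840, -2.2200, -1.5640)
v' = v + a·dt = (0.4240, -0.3240, 0.8520)
precession coupling ω×(Iω) = (-0.0546, -0.2730, -0.2310)
α = I⁻¹(τ − ω×Iω) = (3.1150, 0.8867, 2.1722)
new body rate ω' = (1.6246, -1.3645, 1.3869)
q⊗(0,ω) = (-0.9192391, -0.0707107, 2.0506103, -0.9192391)
q + ½dt·q⊗(0,ω), renormalized = (-0.7246, -0.0014, 0.0410, 0.6879)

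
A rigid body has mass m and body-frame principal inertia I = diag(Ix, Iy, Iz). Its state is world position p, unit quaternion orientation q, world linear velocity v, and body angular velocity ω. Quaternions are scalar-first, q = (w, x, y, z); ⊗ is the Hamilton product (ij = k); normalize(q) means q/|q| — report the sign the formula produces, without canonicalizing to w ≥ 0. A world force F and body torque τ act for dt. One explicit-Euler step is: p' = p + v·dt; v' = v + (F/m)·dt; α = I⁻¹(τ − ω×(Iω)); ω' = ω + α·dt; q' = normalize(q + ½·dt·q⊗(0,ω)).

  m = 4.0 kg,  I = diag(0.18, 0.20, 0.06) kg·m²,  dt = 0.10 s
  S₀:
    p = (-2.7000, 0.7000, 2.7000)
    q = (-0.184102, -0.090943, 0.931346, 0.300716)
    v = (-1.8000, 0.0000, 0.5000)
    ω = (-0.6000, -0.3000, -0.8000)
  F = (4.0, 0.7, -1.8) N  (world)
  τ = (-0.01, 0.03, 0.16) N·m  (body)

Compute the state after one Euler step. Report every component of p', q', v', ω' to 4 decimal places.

ω×(Iω) gyroscopic = (-0.0336, 0.0576, 0.0036)
(τ − ω×Iω)/I = (0.1311, -0.1380, 2.6067)
new body rate ω' = (-0.5869, -0.3138, -0.5393)
q⊗(0,ω) = (0.4654108, -0.5444008, -0.1979534, 0.7333721)
updated quaternion q' = (-0.1606, -0.1180, 0.9202, 0.3369)
new position p' = (-2.8800, 0.7000, 2.7500)
new velocity v' = (-1.7000, 0.0175, 0.4550)

p' = (-2.8800, 0.7000, 2.7500)
q' = (-0.1606, -0.1180, 0.9202, 0.3369)
v' = (-1.7000, 0.0175, 0.4550)
ω' = (-0.5869, -0.3138, -0.5393)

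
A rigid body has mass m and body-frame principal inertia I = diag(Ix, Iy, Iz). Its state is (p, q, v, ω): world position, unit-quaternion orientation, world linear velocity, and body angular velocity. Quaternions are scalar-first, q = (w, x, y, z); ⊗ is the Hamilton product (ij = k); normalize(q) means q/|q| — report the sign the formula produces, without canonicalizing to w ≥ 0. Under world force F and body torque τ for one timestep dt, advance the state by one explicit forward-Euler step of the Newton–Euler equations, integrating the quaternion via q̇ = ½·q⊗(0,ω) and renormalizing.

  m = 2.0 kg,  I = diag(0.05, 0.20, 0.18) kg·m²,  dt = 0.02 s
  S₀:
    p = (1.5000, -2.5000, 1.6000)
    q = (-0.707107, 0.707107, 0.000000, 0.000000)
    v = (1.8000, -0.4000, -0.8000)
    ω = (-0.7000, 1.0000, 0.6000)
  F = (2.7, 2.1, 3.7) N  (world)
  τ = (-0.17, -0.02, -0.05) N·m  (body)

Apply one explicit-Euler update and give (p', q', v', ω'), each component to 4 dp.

p' = (1.5360, -2.5080, 1.5840)
q' = (-0.7021, 0.7120, -0.0113, 0.0028)
v' = (1.8270, -0.3790, -0.7630)
ω' = (-0.7632, 0.9925, 0.6061)

precession coupling ω×(Iω) = (-0.0120, 0.0546, -0.1050)
(τ − ω×Iω)/I = (-3.1600, -0.3730, 0.3056)
ω' = ω + α·dt = (-0.7632, 0.9925, 0.6061)
q⊗(0,ω) = (0.4949749, 0.4949749, -1.1313712, 0.2828428)
updated quaternion q' = (-0.7021, 0.7120, -0.0113, 0.0028)
linear accel F/m = (1.3500, 1.0500, 1.8500)
new position p' = (1.5360, -2.5080, 1.5840)
v' = v + a·dt = (1.8270, -0.3790, -0.7630)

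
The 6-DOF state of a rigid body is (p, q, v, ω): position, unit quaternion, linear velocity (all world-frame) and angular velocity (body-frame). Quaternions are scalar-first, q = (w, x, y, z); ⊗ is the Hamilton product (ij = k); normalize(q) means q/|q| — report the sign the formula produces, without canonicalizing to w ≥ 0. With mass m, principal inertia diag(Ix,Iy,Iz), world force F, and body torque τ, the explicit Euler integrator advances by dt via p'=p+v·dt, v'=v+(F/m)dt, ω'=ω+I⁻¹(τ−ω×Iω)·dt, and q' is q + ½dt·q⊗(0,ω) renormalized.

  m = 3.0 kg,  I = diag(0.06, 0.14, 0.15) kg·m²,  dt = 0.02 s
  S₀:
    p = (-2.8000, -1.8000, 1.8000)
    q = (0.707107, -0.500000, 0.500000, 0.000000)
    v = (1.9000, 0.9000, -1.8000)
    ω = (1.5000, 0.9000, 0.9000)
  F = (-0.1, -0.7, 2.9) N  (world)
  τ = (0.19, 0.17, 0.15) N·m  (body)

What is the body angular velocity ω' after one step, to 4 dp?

ω' = (1.5606, 0.9416, 0.9056)

angular accel α = (3.0317, 2.0821, 0.2800)
ω + α·dt = (1.5606, 0.9416, 0.9056)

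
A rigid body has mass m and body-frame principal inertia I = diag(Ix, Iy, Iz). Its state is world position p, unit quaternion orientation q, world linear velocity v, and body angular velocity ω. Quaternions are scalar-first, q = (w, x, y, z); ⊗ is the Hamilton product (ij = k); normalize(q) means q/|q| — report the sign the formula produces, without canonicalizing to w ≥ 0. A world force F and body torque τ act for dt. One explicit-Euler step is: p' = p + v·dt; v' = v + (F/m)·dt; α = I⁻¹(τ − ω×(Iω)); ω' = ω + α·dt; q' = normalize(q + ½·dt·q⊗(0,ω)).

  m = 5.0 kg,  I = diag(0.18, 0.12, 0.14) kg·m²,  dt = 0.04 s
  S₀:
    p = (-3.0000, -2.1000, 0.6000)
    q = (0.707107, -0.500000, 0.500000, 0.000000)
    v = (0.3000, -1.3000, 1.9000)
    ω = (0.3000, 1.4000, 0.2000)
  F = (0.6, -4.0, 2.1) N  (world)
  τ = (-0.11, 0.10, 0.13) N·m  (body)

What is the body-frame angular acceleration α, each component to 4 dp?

α = (-0.6422, 0.8133, 1.1086)

gyro term ω×Iω = (0.0056, 0.0024, -0.0252)
(τ − ω×Iω)/I = (-0.6422, 0.8133, 1.1086)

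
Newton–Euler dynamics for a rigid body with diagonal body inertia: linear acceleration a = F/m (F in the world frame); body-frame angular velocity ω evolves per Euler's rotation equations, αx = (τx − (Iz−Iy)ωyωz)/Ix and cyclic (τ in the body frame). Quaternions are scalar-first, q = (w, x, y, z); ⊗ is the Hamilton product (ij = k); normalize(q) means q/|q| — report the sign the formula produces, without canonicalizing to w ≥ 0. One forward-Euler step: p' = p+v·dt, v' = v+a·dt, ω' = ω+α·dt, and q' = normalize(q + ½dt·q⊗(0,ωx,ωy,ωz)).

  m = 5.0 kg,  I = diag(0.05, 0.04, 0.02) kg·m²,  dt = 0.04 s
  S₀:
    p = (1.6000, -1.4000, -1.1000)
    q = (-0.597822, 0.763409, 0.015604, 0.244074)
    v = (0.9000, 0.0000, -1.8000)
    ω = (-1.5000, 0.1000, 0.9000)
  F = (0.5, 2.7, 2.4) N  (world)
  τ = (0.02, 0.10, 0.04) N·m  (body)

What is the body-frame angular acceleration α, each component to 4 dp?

gyro term ω×Iω = (-0.0018, -0.0405, 0.0015)
α = I⁻¹(τ − ω×Iω) = (0.4360, 3.5125, 1.9250)

α = (0.4360, 3.5125, 1.9250)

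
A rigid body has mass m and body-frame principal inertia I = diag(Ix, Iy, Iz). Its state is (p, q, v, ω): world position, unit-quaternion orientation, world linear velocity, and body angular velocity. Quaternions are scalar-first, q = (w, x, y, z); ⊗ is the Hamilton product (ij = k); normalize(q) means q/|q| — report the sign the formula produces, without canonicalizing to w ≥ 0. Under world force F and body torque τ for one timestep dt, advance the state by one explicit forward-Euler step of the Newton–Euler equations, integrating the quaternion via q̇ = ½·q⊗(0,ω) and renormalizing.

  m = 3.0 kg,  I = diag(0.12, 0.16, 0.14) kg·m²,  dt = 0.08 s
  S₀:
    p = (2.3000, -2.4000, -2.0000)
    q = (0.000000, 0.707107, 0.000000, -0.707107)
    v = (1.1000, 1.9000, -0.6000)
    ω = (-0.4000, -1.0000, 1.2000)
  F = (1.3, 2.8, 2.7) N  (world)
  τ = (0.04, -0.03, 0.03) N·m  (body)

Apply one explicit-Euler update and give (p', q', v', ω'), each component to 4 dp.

α = I⁻¹(τ − ω×Iω) = (0.1333, -0.2475, 0.1000)
ω + α·dt = (-0.3893, -1.0198, 1.2080)
q⊗(0,ω) = (1.1313712, -0.7071070, -0.5656856, -0.7071070)
q' = normalize(q + ½dt·q⊗(0,ω)) = (0.0452, 0.6774, -0.0226, -0.7339)
new position p' = (2.3880, -2.2480, -2.0480)
new velocity v' = (1.1347, 1.9747, -0.5280)

p' = (2.3880, -2.2480, -2.0480)
q' = (0.0452, 0.6774, -0.0226, -0.7339)
v' = (1.1347, 1.9747, -0.5280)
ω' = (-0.3893, -1.0198, 1.2080)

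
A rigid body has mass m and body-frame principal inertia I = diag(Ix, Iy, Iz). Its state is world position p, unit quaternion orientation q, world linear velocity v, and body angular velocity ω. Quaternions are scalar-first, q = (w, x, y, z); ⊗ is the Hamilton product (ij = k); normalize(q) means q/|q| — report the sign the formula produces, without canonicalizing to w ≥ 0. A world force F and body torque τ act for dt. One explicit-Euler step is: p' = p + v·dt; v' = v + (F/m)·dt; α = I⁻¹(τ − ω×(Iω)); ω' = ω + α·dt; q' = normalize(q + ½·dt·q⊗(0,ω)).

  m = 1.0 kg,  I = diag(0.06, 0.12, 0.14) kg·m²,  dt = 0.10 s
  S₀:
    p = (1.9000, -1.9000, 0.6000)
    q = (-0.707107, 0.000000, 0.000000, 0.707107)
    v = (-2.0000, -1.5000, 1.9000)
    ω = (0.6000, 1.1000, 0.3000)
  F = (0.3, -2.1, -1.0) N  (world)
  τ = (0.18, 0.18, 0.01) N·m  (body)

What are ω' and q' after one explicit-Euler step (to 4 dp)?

ω' = (0.8890, 1.2620, 0.2789)
q' = (-0.7162, -0.0600, -0.0176, 0.6951)

precession coupling ω×(Iω) = (0.0066, -0.0144, 0.0396)
angular accel α = (2.8900, 1.6200, -0.2114)
new body rate ω' = (0.8890, 1.2620, 0.2789)
2q̇ = q⊗(0,ω) = (-0.2121321, -1.2020819, -0.3535535, -0.2121321)
q' = normalize(q + ½dt·q⊗(0,ω)) = (-0.7162, -0.0600, -0.0176, 0.6951)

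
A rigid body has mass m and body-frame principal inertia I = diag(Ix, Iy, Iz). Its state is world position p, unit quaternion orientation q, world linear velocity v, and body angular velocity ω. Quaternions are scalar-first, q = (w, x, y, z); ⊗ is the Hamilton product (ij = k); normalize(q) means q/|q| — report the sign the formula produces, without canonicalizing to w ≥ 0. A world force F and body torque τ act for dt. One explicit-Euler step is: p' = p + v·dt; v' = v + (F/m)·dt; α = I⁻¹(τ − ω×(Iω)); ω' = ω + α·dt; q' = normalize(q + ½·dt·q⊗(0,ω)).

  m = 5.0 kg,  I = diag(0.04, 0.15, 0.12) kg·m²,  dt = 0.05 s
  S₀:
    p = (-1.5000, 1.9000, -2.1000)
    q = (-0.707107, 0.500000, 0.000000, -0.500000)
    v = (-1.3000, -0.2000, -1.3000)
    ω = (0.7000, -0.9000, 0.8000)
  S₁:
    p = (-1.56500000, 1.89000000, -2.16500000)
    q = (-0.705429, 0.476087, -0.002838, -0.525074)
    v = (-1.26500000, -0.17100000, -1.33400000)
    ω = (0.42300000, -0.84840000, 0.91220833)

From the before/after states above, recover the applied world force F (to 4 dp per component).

v₁ − v₀ = (0.03500000, 0.02900000, -0.03400000)
m·(v₁−v₀)/dt = (3.5000, 2.9000, -3.4000)

F = (3.5000, 2.9000, -3.4000)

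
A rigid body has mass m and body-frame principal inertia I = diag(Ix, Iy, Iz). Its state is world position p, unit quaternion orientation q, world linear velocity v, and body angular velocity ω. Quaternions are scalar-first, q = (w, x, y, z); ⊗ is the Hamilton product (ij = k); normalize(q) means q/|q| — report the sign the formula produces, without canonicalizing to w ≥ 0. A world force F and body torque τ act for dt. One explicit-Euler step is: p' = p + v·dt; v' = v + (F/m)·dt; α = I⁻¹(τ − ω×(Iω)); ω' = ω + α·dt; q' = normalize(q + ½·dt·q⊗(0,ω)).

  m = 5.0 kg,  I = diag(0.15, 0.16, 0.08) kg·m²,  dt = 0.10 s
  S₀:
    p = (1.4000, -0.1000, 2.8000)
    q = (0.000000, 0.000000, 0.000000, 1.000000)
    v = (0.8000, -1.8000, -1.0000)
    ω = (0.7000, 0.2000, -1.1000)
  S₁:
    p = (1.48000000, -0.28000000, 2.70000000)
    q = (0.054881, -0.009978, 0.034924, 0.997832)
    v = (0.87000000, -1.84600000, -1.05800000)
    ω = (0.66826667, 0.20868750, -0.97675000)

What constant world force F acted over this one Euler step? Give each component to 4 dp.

velocity change Δv = (0.07000000, -0.04600000, -0.05800000)
m·(v₁−v₀)/dt = (3.5000, -2.3000, -2.9000)

F = (3.5000, -2.3000, -2.9000)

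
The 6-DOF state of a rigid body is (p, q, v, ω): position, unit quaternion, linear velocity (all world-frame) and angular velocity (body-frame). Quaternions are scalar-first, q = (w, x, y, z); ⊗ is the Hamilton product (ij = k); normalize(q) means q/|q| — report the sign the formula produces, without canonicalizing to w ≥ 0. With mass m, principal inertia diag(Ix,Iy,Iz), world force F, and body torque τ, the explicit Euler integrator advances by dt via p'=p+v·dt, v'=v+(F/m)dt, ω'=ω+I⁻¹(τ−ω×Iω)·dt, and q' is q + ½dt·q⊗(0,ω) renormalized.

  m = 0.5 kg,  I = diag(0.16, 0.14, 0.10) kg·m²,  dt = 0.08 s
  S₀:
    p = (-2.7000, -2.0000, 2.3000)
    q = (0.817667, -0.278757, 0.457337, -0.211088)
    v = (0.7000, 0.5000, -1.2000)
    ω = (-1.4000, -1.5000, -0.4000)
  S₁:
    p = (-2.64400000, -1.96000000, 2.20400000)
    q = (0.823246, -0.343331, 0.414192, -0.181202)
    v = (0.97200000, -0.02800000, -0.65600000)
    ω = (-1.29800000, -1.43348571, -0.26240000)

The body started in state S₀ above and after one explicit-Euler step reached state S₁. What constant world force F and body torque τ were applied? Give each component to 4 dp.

F = (1.7000, -3.3000, 3.4000)
τ = (0.1800, 0.1500, 0.1300)

Δω = ω₁−ω₀ = (0.10200000, 0.06651429, 0.13760000)
τ = I·(Δω/dt) + ω₀×(Iω₀) = (0.1800, 0.1500, 0.1300)
velocity change Δv = (0.27200000, -0.52800000, 0.54400000)
F = m·Δv/dt = (1.7000, -3.3000, 3.4000)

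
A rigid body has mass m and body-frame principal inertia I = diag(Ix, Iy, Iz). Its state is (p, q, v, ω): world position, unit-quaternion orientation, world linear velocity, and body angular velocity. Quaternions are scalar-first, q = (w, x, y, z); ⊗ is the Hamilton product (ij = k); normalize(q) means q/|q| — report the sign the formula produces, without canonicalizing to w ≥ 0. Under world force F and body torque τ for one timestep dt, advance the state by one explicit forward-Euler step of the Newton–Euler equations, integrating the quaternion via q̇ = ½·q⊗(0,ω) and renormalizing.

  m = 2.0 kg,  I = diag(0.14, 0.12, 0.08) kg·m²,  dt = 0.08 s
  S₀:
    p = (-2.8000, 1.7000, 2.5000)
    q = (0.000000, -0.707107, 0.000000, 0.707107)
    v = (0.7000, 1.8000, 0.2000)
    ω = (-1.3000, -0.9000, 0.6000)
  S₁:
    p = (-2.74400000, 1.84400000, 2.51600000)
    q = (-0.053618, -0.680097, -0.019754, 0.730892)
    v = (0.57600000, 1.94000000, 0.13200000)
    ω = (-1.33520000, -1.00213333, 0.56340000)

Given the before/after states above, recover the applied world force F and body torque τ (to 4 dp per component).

F = (-3.1000, 3.5000, -1.7000)
τ = (-0.0400, -0.2000, -0.0600)

v₁ − v₀ = (-0.12400000, 0.14000000, -0.06800000)
applied force F = (-3.1000, 3.5000, -1.7000)
Δω = ω₁−ω₀ = (-0.03520000, -0.10213333, -0.03660000)
gyro term ω₀×Iω₀ = (0.0216, -0.0468, -0.0234)
applied torque τ = (-0.0400, -0.2000, -0.0600)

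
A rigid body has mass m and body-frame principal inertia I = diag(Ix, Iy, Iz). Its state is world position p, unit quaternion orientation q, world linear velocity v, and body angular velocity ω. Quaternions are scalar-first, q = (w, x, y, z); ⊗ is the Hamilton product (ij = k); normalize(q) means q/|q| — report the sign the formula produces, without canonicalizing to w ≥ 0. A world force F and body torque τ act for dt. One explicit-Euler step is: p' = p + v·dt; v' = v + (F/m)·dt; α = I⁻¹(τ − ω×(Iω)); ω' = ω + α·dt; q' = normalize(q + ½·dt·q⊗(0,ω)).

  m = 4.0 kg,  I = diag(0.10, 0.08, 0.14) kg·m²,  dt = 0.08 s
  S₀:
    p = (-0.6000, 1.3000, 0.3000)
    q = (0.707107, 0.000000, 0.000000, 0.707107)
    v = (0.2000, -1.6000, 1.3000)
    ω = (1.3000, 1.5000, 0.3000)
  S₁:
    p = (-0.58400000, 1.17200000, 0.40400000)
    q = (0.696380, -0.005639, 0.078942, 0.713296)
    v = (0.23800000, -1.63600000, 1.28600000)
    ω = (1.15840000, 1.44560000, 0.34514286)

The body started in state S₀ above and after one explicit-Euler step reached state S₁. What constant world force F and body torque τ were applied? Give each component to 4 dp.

F = (1.9000, -1.8000, -0.7000)
τ = (-0.1500, -0.0700, 0.0400)

velocity change Δv = (0.03800000, -0.03600000, -0.01400000)
F = m·Δv/dt = (1.9000, -1.8000, -0.7000)
ω₁ − ω₀ = (-0.14160000, -0.05440000, 0.04514286)
precession coupling = (0.0270, -0.0156, -0.0390)
τ = I·(Δω/dt) + ω₀×(Iω₀) = (-0.1500, -0.0700, 0.0400)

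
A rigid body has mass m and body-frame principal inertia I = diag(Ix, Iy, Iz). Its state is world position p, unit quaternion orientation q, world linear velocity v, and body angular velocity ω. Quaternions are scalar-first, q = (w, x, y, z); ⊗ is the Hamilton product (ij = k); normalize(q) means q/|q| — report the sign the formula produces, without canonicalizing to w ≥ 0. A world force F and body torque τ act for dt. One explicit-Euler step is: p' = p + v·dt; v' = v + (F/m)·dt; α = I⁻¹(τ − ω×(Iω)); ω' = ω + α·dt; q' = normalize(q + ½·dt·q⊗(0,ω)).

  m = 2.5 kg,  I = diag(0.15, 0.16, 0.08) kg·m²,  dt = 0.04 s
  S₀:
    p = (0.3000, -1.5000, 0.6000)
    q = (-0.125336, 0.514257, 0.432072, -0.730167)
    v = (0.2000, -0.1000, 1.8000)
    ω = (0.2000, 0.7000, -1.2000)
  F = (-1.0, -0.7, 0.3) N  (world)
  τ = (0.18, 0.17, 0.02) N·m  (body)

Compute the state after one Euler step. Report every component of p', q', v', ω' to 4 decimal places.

p' = (0.3080, -1.5040, 0.6720)
q' = (-0.1509, 0.5134, 0.4396, -0.7214)
v' = (0.1840, -0.1112, 1.8048)
ω' = (0.2301, 0.7467, -1.1907)

ω×(Iω) gyroscopic = (0.0672, -0.0168, 0.0014)
(τ − ω×Iω)/I = (0.7520, 1.1675, 0.2325)
ω' = ω + α·dt = (0.2301, 0.7467, -1.1907)
q⊗(0,ω) = (-1.2815022, -0.0324367, 0.3833398, 0.4239687)
q' = normalize(q + ½dt·q⊗(0,ω)) = (-0.1509, 0.5134, 0.4396, -0.7214)
linear accel F/m = (-0.4000, -0.2800, 0.1200)
p + v·dt = (0.3080, -1.5040, 0.6720)
v' = v + a·dt = (0.1840, -0.1112, 1.8048)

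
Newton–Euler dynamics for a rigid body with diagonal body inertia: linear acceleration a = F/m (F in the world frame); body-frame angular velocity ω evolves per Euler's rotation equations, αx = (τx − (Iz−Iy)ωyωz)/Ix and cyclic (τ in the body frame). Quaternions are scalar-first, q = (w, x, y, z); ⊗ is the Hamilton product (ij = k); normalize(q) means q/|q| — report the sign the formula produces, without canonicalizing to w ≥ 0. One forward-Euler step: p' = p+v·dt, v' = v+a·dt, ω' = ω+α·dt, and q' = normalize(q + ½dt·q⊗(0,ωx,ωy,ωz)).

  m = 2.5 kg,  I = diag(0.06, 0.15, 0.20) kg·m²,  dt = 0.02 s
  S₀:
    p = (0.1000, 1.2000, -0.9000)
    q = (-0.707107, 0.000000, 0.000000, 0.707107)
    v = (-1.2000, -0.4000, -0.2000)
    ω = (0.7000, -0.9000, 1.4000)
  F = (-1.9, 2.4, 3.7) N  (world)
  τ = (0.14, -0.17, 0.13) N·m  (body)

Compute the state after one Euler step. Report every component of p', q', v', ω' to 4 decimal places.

a = F/m = (-0.7600, 0.9600, 1.4800)
new position p' = (0.0760, 1.1920, -0.9040)
v' = v + a·dt = (-1.2152, -0.3808, -0.1704)
gyro term ω×Iω = (-0.0630, -0.1372, -0.0567)
α = I⁻¹(τ − ω×Iω) = (3.3833, -0.2187, 0.9335)
ω' = ω + α·dt = (0.7677, -0.9044, 1.4187)
q⊗(0,ω) = (-0.9899498, 0.1414214, 1.1313712, -0.9899498)
updated quaternion q' = (-0.7169, 0.0014, 0.0113, 0.6971)

p' = (0.0760, 1.1920, -0.9040)
q' = (-0.7169, 0.0014, 0.0113, 0.6971)
v' = (-1.2152, -0.3808, -0.1704)
ω' = (0.7677, -0.9044, 1.4187)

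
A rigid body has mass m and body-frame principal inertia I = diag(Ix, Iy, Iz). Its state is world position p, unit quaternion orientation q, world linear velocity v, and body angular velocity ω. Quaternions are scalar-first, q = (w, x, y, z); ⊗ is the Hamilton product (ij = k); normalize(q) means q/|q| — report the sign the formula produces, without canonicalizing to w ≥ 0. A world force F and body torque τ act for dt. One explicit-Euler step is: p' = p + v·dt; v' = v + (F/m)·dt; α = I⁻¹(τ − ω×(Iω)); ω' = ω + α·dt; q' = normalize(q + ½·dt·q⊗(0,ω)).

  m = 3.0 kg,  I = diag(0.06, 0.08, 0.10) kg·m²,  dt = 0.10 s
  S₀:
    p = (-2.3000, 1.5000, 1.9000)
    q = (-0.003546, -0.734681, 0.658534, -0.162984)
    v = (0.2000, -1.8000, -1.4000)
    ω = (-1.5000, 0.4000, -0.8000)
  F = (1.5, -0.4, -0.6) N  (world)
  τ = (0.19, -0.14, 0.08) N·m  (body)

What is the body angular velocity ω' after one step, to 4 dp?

ω' = (-1.1727, 0.2850, -0.7080)

precession coupling ω×(Iω) = (-0.0064, -0.0480, -0.0120)
angular accel α = (3.2733, -1.1500, 0.9200)
new body rate ω' = (-1.1727, 0.2850, -0.7080)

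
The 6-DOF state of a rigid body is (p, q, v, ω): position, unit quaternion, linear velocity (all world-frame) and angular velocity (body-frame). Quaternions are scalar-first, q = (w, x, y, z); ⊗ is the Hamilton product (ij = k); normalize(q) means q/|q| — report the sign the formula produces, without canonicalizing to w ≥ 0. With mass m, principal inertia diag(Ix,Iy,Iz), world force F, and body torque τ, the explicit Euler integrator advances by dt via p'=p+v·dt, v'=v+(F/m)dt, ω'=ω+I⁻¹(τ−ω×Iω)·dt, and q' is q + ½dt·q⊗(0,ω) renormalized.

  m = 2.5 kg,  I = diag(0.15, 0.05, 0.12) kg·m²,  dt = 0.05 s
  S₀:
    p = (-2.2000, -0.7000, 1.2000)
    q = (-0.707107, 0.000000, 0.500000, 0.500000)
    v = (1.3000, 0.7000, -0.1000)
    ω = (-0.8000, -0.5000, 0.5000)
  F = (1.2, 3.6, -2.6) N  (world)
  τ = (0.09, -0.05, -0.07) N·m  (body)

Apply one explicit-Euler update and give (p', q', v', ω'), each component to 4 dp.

linear accel F/m = (0.4800, 1.4400, -1.0400)
new position p' = (-2.1350, -0.6650, 1.1950)
v' = v + a·dt = (1.3240, 0.7720, -0.1520)
(τ − ω×Iω)/I = (0.7167, -0.7600, -0.2500)
new body rate ω' = (-0.7642, -0.5380, 0.4875)
2q̇ = q⊗(0,ω) = (0.0000000, 1.0656856, -0.0464465, 0.0464465)
updated quaternion q' = (-0.7069, 0.0266, 0.4987, 0.5010)

p' = (-2.1350, -0.6650, 1.1950)
q' = (-0.7069, 0.0266, 0.4987, 0.5010)
v' = (1.3240, 0.7720, -0.1520)
ω' = (-0.7642, -0.5380, 0.4875)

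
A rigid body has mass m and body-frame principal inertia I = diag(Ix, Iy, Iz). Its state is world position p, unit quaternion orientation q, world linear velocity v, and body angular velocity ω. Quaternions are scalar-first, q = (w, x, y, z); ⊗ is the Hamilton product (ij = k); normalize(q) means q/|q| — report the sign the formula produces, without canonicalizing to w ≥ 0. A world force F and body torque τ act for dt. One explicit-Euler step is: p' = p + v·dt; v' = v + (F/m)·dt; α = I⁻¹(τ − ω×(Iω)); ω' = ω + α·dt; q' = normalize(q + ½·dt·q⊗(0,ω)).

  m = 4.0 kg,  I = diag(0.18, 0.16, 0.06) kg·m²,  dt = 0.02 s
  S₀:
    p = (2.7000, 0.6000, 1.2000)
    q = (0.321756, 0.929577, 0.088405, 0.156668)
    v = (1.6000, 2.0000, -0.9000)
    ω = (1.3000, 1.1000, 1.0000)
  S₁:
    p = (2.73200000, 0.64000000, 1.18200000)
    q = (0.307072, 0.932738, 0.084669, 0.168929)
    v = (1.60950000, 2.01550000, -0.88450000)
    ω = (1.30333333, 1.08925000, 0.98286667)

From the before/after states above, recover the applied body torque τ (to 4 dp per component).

Δω = ω₁−ω₀ = (0.00333333, -0.01075000, -0.01713333)
τ = I·(Δω/dt) + ω₀×(Iω₀) = (-0.0800, 0.0700, -0.0800)

τ = (-0.0800, 0.0700, -0.0800)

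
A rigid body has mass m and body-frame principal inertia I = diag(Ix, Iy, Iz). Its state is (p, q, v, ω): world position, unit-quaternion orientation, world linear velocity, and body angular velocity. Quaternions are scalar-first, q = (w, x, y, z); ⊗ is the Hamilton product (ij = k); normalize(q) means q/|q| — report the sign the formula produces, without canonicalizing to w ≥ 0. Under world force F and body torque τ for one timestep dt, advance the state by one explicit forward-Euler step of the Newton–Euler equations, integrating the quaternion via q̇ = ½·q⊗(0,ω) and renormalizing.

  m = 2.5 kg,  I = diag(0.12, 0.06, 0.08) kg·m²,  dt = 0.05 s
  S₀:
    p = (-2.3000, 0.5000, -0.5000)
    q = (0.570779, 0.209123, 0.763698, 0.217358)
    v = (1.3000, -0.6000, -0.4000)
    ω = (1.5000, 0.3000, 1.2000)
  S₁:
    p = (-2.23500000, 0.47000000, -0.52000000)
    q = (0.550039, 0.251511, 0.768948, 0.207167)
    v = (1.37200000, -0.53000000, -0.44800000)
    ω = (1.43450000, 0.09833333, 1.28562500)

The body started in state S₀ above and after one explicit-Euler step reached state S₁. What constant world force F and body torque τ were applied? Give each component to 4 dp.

v₁ − v₀ = (0.07200000, 0.07000000, -0.04800000)
m·(v₁−v₀)/dt = (3.6000, 3.5000, -2.4000)
Δω = ω₁−ω₀ = (-0.06550000, -0.20166667, 0.08562500)
applied torque τ = (-0.1500, -0.1700, 0.1100)

F = (3.6000, 3.5000, -2.4000)
τ = (-0.1500, -0.1700, 0.1100)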